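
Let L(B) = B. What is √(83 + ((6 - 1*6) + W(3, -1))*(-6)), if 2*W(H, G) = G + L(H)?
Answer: √77 ≈ 8.7750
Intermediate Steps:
W(H, G) = G/2 + H/2 (W(H, G) = (G + H)/2 = G/2 + H/2)
√(83 + ((6 - 1*6) + W(3, -1))*(-6)) = √(83 + ((6 - 1*6) + ((½)*(-1) + (½)*3))*(-6)) = √(83 + ((6 - 6) + (-½ + 3/2))*(-6)) = √(83 + (0 + 1)*(-6)) = √(83 + 1*(-6)) = √(83 - 6) = √77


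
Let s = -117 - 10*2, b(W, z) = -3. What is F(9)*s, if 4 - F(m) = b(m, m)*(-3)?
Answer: 685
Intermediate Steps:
F(m) = -5 (F(m) = 4 - (-3)*(-3) = 4 - 1*9 = 4 - 9 = -5)
s = -137 (s = -117 - 20 = -137)
F(9)*s = -5*(-137) = 685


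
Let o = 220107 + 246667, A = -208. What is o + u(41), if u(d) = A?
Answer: 466566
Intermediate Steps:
o = 466774
u(d) = -208
o + u(41) = 466774 - 208 = 466566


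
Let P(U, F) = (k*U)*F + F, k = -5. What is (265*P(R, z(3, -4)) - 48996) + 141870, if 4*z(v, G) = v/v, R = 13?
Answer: 88634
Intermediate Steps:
z(v, G) = ¼ (z(v, G) = (v/v)/4 = (¼)*1 = ¼)
P(U, F) = F - 5*F*U (P(U, F) = (-5*U)*F + F = -5*F*U + F = F - 5*F*U)
(265*P(R, z(3, -4)) - 48996) + 141870 = (265*((1 - 5*13)/4) - 48996) + 141870 = (265*((1 - 65)/4) - 48996) + 141870 = (265*((¼)*(-64)) - 48996) + 141870 = (265*(-16) - 48996) + 141870 = (-4240 - 48996) + 141870 = -53236 + 141870 = 88634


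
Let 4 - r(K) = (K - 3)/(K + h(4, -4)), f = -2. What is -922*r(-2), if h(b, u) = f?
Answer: -5071/2 ≈ -2535.5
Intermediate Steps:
h(b, u) = -2
r(K) = 4 - (-3 + K)/(-2 + K) (r(K) = 4 - (K - 3)/(K - 2) = 4 - (-3 + K)/(-2 + K))
-922*r(-2) = -922*(-5 + 3*(-2))/(-2 - 2) = -922*(-5 - 6)/(-4) = -(-461)*(-11)/2 = -922*11/4 = -5071/2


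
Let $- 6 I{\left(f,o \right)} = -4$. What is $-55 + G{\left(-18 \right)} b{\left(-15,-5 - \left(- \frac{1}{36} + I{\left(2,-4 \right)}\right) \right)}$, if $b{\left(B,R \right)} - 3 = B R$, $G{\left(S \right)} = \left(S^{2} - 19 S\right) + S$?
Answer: $56699$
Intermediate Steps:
$I{\left(f,o \right)} = \frac{2}{3}$ ($I{\left(f,o \right)} = \left(- \frac{1}{6}\right) \left(-4\right) = \frac{2}{3}$)
$G{\left(S \right)} = S^{2} - 18 S$
$b{\left(B,R \right)} = 3 + B R$
$-55 + G{\left(-18 \right)} b{\left(-15,-5 - \left(- \frac{1}{36} + I{\left(2,-4 \right)}\right) \right)} = -55 + - 18 \left(-18 - 18\right) \left(3 - 15 \left(-5 + \left(\frac{1}{6 \cdot 6} - \frac{2}{3}\right)\right)\right) = -55 + \left(-18\right) \left(-36\right) \left(3 - 15 \left(-5 - \left(\frac{2}{3} - \frac{1}{36}\right)\right)\right) = -55 + 648 \left(3 - 15 \left(-5 + \left(\frac{1}{36} - \frac{2}{3}\right)\right)\right) = -55 + 648 \left(3 - 15 \left(-5 - \frac{23}{36}\right)\right) = -55 + 648 \left(3 - - \frac{1015}{12}\right) = -55 + 648 \left(3 + \frac{1015}{12}\right) = -55 + 648 \cdot \frac{1051}{12} = -55 + 56754 = 56699$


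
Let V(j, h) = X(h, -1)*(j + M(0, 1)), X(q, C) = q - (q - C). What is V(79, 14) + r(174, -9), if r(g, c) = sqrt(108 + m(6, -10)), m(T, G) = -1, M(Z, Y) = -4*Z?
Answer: -79 + sqrt(107) ≈ -68.656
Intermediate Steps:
X(q, C) = C (X(q, C) = q + (C - q) = C)
r(g, c) = sqrt(107) (r(g, c) = sqrt(108 - 1) = sqrt(107))
V(j, h) = -j (V(j, h) = -(j - 4*0) = -(j + 0) = -j)
V(79, 14) + r(174, -9) = -1*79 + sqrt(107) = -79 + sqrt(107)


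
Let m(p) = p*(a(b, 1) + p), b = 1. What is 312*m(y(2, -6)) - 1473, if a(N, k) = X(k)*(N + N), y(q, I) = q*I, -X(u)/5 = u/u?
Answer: 80895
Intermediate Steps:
X(u) = -5 (X(u) = -5*u/u = -5*1 = -5)
y(q, I) = I*q
a(N, k) = -10*N (a(N, k) = -5*(N + N) = -10*N)
m(p) = p*(-10 + p) (m(p) = p*(-10*1 + p) = p*(-10 + p))
312*m(y(2, -6)) - 1473 = 312*((-6*2)*(-10 - 6*2)) - 1473 = 312*(-12*(-10 - 12)) - 1473 = 312*(-12*(-22)) - 1473 = 312*264 - 1473 = 82368 - 1473 = 80895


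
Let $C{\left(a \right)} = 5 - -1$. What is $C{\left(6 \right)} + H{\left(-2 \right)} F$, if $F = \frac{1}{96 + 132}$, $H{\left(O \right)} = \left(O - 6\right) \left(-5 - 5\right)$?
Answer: $\frac{362}{57} \approx 6.3509$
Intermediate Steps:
$H{\left(O \right)} = 60 - 10 O$ ($H{\left(O \right)} = \left(-6 + O\right) \left(-10\right) = 60 - 10 O$)
$C{\left(a \right)} = 6$ ($C{\left(a \right)} = 5 + 1 = 6$)
$F = \frac{1}{228} \approx 0.004386$
$C{\left(6 \right)} + H{\left(-2 \right)} F = 6 + \left(60 - -20\right) \frac{1}{228} = 6 + \left(60 + 20\right) \frac{1}{228} = 6 + 80 \cdot \frac{1}{228} = 6 + \frac{20}{57} = \frac{362}{57}$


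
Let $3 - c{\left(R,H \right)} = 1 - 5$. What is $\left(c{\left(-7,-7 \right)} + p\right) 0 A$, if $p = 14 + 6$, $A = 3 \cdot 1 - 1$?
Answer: $0$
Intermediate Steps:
$c{\left(R,H \right)} = 7$ ($c{\left(R,H \right)} = 3 - \left(1 - 5\right) = 3 - -4 = 3 + 4 = 7$)
$A = 2$ ($A = 3 - 1 = 2$)
$p = 20$
$\left(c{\left(-7,-7 \right)} + p\right) 0 A = \left(7 + 20\right) 0 \cdot 2 = 27 \cdot 0 = 0$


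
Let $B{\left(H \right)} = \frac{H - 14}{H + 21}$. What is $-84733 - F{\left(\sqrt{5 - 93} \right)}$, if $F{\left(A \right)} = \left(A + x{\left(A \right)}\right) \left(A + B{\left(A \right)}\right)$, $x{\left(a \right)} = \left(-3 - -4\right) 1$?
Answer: $\frac{- 169306 \sqrt{22} + 1777355 i}{- 21 i + 2 \sqrt{22}} \approx -84639.0 - 6.3485 i$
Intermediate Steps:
$x{\left(a \right)} = 1$ ($x{\left(a \right)} = \left(-3 + 4\right) 1 = 1 \cdot 1 = 1$)
$B{\left(H \right)} = \frac{-14 + H}{21 + H}$
$F{\left(A \right)} = \left(1 + A\right) \left(A + \frac{-14 + A}{21 + A}\right)$ ($F{\left(A \right)} = \left(A + 1\right) \left(A + \frac{-14 + A}{21 + A}\right) = \left(1 + A\right) \left(A + \frac{-14 + A}{21 + A}\right)$)
$-84733 - F{\left(\sqrt{5 - 93} \right)} = -84733 - \frac{-14 + \left(\sqrt{5 - 93}\right)^{3} + 8 \sqrt{5 - 93} + 23 \left(\sqrt{5 - 93}\right)^{2}}{21 + \sqrt{5 - 93}} = -84733 - \frac{-14 + \left(\sqrt{-88}\right)^{3} + 8 \sqrt{-88} + 23 \left(\sqrt{-88}\right)^{2}}{21 + \sqrt{-88}} = -84733 - \frac{-14 + \left(2 i \sqrt{22}\right)^{3} + 8 \cdot 2 i \sqrt{22} + 23 \left(2 i \sqrt{22}\right)^{2}}{21 + 2 i \sqrt{22}} = -84733 - \frac{-14 - 176 i \sqrt{22} + 16 i \sqrt{22} + 23 \left(-88\right)}{21 + 2 i \sqrt{22}} = -84733 - \frac{-14 - 176 i \sqrt{22} + 16 i \sqrt{22} - 2024}{21 + 2 i \sqrt{22}} = -84733 - \frac{-2038 - 160 i \sqrt{22}}{21 + 2 i \sqrt{22}}$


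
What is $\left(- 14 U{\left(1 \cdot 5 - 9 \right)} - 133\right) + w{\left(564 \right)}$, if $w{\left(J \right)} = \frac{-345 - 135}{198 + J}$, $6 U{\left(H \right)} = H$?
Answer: $- \frac{47357}{381} \approx -124.3$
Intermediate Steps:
$U{\left(H \right)} = \frac{H}{6}$
$w{\left(J \right)} = - \frac{480}{198 + J}$
$\left(- 14 U{\left(1 \cdot 5 - 9 \right)} - 133\right) + w{\left(564 \right)} = \left(- 14 \frac{1 \cdot 5 - 9}{6} - 133\right) - \frac{480}{198 + 564} = \left(- 14 \frac{5 - 9}{6} - 133\right) - \frac{480}{762} = \left(- 14 \cdot \frac{1}{6} \left(-4\right) - 133\right) - \frac{80}{127} = \left(\left(-14\right) \left(- \frac{2}{3}\right) - 133\right) - \frac{80}{127} = \left(\frac{28}{3} - 133\right) - \frac{80}{127} = - \frac{371}{3} - \frac{80}{127} = - \frac{47357}{381}$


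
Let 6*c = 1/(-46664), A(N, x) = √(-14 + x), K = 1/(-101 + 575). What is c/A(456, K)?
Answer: I*√3144990/1857693840 ≈ 9.5463e-7*I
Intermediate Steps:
K = 1/474 ≈ 0.0021097
c = -1/279984 (c = (⅙)/(-46664) = (⅙)*(-1/46664) = -1/279984 ≈ -3.5716e-6)
c/A(456, K) = -1/(279984*√(-14 + 1/474)) = -(-I*√3144990/6635)/279984 = -(-1)*I*√3144990/1857693840 = I*√3144990/1857693840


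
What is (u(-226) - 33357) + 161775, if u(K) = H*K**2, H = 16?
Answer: 945634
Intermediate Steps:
u(K) = 16*K**2
(u(-226) - 33357) + 161775 = (16*(-226)**2 - 33357) + 161775 = (16*51076 - 33357) + 161775 = (817216 - 33357) + 161775 = 783859 + 161775 = 945634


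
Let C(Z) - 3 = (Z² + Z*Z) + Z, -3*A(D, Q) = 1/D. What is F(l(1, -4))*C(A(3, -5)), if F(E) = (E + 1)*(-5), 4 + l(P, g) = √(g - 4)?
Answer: 1180/27 - 2360*I*√2/81 ≈ 43.704 - 41.204*I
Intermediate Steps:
l(P, g) = -4 + √(-4 + g) (l(P, g) = -4 + √(g - 4) = -4 + √(-4 + g))
A(D, Q) = -1/(3*D)
C(Z) = 3 + Z + 2*Z² (C(Z) = 3 + ((Z² + Z*Z) + Z) = 3 + ((Z² + Z²) + Z) = 3 + (2*Z² + Z) = 3 + (Z + 2*Z²) = 3 + Z + 2*Z²)
F(E) = -5 - 5*E (F(E) = (1 + E)*(-5) = -5 - 5*E)
F(l(1, -4))*C(A(3, -5)) = (-5 - 5*(-4 + √(-4 - 4)))*(3 - ⅓/3 + 2*(-⅓/3)²) = (-5 - 5*(-4 + √(-8)))*(3 - ⅓*⅓ + 2*(-⅓*⅓)²) = (-5 - 5*(-4 + 2*I*√2))*(3 - ⅑ + 2*(-⅑)²) = (-5 + (20 - 10*I*√2))*(3 - ⅑ + 2*(1/81)) = (15 - 10*I*√2)*(3 - ⅑ + 2/81) = (15 - 10*I*√2)*(236/81) = 1180/27 - 2360*I*√2/81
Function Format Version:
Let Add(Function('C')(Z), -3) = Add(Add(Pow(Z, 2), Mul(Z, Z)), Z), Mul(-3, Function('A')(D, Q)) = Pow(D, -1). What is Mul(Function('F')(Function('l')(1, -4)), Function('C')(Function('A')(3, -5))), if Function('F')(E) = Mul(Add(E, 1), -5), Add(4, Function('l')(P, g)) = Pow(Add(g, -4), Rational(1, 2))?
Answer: Add(Rational(1180, 27), Mul(Rational(-2360, 81), I, Pow(2, Rational(1, 2)))) ≈ Add(43.704, Mul(-41.204, I))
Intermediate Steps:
Function('l')(P, g) = Add(-4, Pow(Add(-4, g), Rational(1, 2))) (Function('l')(P, g) = Add(-4, Pow(Add(g, -4), Rational(1, 2))) = Add(-4, Pow(Add(-4, g), Rational(1, 2))))
Function('A')(D, Q) = Mul(Rational(-1, 3), Pow(D, -1))
Function('C')(Z) = Add(3, Z, Mul(2, Pow(Z, 2))) (Function('C')(Z) = Add(3, Add(Add(Pow(Z, 2), Mul(Z, Z)), Z)) = Add(3, Add(Add(Pow(Z, 2), Pow(Z, 2)), Z)) = Add(3, Add(Mul(2, Pow(Z, 2)), Z)) = Add(3, Add(Z, Mul(2, Pow(Z, 2)))) = Add(3, Z, Mul(2, Pow(Z, 2))))
Function('F')(E) = Add(-5, Mul(-5, E)) (Function('F')(E) = Mul(Add(1, E), -5) = Add(-5, Mul(-5, E)))
Mul(Function('F')(Function('l')(1, -4)), Function('C')(Function('A')(3, -5))) = Mul(Add(-5, Mul(-5, Add(-4, Pow(Add(-4, -4), Rational(1, 2))))), Add(3, Mul(Rational(-1, 3), Pow(3, -1)), Mul(2, Pow(Mul(Rational(-1, 3), Pow(3, -1)), 2)))) = Mul(Add(-5, Mul(-5, Add(-4, Pow(-8, Rational(1, 2))))), Add(3, Mul(Rational(-1, 3), Rational(1, 3)), Mul(2, Pow(Mul(Rational(-1, 3), Rational(1, 3)), 2)))) = Mul(Add(-5, Mul(-5, Add(-4, Mul(2, I, Pow(2, Rational(1, 2)))))), Add(3, Rational(-1, 9), Mul(2, Pow(Rational(-1, 9), 2)))) = Mul(Add(-5, Add(20, Mul(-10, I, Pow(2, Rational(1, 2))))), Add(3, Rational(-1, 9), Mul(2, Rational(1, 81)))) = Mul(Add(15, Mul(-10, I, Pow(2, Rational(1, 2)))), Add(3, Rational(-1, 9), Rational(2, 81))) = Mul(Add(15, Mul(-10, I, Pow(2, Rational(1, 2)))), Rational(236, 81)) = Add(Rational(1180, 27), Mul(Rational(-2360, 81), I, Pow(2, Rational(1, 2))))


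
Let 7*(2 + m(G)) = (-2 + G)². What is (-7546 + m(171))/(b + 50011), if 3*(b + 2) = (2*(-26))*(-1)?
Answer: -72825/1050553 ≈ -0.069321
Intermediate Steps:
b = 46/3 (b = -2 + ((2*(-26))*(-1))/3 = -2 + (-52*(-1))/3 = -2 + (⅓)*52 = -2 + 52/3 = 46/3 ≈ 15.333)
m(G) = -2 + (-2 + G)²/7
(-7546 + m(171))/(b + 50011) = (-7546 + (-2 + (-2 + 171)²/7))/(46/3 + 50011) = (-7546 + (-2 + (⅐)*169²))/(150079/3) = (-7546 + (-2 + (⅐)*28561))*(3/150079) = (-7546 + (-2 + 28561/7))*(3/150079) = (-7546 + 28547/7)*(3/150079) = -24275/7*3/150079 = -72825/1050553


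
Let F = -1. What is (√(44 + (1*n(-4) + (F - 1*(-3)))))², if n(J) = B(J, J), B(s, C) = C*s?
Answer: 62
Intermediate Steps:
n(J) = J² (n(J) = J*J = J²)
(√(44 + (1*n(-4) + (F - 1*(-3)))))² = (√(44 + (1*(-4)² + (-1 - 1*(-3)))))² = (√(44 + (1*16 + (-1 + 3))))² = (√(44 + (16 + 2)))² = (√(44 + 18))² = (√62)² = 62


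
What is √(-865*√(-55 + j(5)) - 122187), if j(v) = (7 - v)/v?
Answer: √(-122187 - 173*I*√1365) ≈ 9.1395 - 349.67*I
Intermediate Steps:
j(v) = (7 - v)/v
√(-865*√(-55 + j(5)) - 122187) = √(-865*√(-55 + (7 - 1*5)/5) - 122187) = √(-865*√(-55 + (7 - 5)/5) - 122187) = √(-865*√(-55 + (⅕)*2) - 122187) = √(-865*√(-55 + ⅖) - 122187) = √(-173*I*√1365 - 122187) = √(-122187 - 173*I*√1365)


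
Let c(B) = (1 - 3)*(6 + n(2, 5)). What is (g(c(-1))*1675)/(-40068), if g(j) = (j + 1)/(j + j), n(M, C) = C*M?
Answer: -51925/2564352 ≈ -0.020249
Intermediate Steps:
c(B) = -32 (c(B) = (1 - 3)*(6 + 5*2) = -2*(6 + 10) = -2*16 = -32)
g(j) = (1 + j)/(2*j) (g(j) = (1 + j)/((2*j)) = (1 + j)*(1/(2*j)) = (1 + j)/(2*j))
(g(c(-1))*1675)/(-40068) = (((1/2)*(1 - 32)/(-32))*1675)/(-40068) = (((1/2)*(-1/32)*(-31))*1675)*(-1/40068) = ((31/64)*1675)*(-1/40068) = (51925/64)*(-1/40068) = -51925/2564352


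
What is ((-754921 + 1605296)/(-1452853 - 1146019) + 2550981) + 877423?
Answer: 8909982309913/2598872 ≈ 3.4284e+6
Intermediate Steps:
((-754921 + 1605296)/(-1452853 - 1146019) + 2550981) + 877423 = (850375/(-2598872) + 2550981) + 877423 = (850375*(-1/2598872) + 2550981) + 877423 = (-850375/2598872 + 2550981) + 877423 = 6629672243057/2598872 + 877423 = 8909982309913/2598872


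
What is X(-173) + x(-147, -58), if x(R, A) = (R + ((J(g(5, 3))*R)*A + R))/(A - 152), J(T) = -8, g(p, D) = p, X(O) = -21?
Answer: 1526/5 ≈ 305.20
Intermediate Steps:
x(R, A) = (2*R - 8*A*R)/(-152 + A) (x(R, A) = (R + ((-8*R)*A + R))/(A - 152) = (R + (-8*A*R + R))/(-152 + A) = (R + (R - 8*A*R))/(-152 + A) = (2*R - 8*A*R)/(-152 + A))
X(-173) + x(-147, -58) = -21 + 2*(-147)*(1 - 4*(-58))/(-152 - 58) = -21 + 2*(-147)*(1 + 232)/(-210) = -21 + 2*(-147)*(-1/210)*233 = -21 + 1631/5 = 1526/5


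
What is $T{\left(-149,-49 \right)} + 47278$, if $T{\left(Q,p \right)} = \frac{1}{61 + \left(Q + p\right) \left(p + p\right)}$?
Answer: $\frac{920266271}{19465} \approx 47278.0$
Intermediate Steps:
$T{\left(Q,p \right)} = \frac{1}{61 + 2 p \left(Q + p\right)}$ ($T{\left(Q,p \right)} = \frac{1}{61 + \left(Q + p\right) 2 p} = \frac{1}{61 + 2 p \left(Q + p\right)}$)
$T{\left(-149,-49 \right)} + 47278 = \frac{1}{61 + 2 \left(-49\right)^{2} + 2 \left(-149\right) \left(-49\right)} + 47278 = \frac{1}{61 + 2 \cdot 2401 + 14602} + 47278 = \frac{1}{61 + 4802 + 14602} + 47278 = \frac{1}{19465} + 47278 = \frac{920266271}{19465}$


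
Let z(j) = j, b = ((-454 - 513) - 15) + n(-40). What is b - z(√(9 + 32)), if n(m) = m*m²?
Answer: -64982 - √41 ≈ -64988.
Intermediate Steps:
n(m) = m³
b = -64982 (b = ((-454 - 513) - 15) + (-40)³ = (-967 - 15) - 64000 = -982 - 64000 = -64982)
b - z(√(9 + 32)) = -64982 - √(9 + 32) = -64982 - √41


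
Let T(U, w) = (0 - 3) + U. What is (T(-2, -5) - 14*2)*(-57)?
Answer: 1881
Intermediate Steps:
T(U, w) = -3 + U
(T(-2, -5) - 14*2)*(-57) = ((-3 - 2) - 14*2)*(-57) = (-5 - 28)*(-57) = -33*(-57) = 1881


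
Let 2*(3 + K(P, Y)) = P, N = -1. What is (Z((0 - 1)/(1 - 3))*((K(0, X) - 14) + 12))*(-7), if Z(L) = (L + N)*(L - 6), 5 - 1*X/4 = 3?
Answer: 385/4 ≈ 96.250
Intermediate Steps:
X = 8 (X = 20 - 4*3 = 20 - 12 = 8)
K(P, Y) = -3 + P/2
Z(L) = (-1 + L)*(-6 + L) (Z(L) = (L - 1)*(L - 6) = (-1 + L)*(-6 + L))
(Z((0 - 1)/(1 - 3))*((K(0, X) - 14) + 12))*(-7) = ((6 + ((0 - 1)/(1 - 3))² - 7*(0 - 1)/(1 - 3))*(((-3 + (½)*0) - 14) + 12))*(-7) = ((6 + (-1/(-2))² - (-7)/(-2))*(((-3 + 0) - 14) + 12))*(-7) = ((6 + (-1*(-½))² - (-7)*(-1)/2)*((-3 - 14) + 12))*(-7) = ((6 + (½)² - 7*½)*(-17 + 12))*(-7) = ((6 + ¼ - 7/2)*(-5))*(-7) = ((11/4)*(-5))*(-7) = -55/4*(-7) = 385/4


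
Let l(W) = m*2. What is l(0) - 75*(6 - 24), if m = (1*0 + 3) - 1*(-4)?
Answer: 1364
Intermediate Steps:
m = 7 (m = (0 + 3) + 4 = 3 + 4 = 7)
l(W) = 14 (l(W) = 7*2 = 14)
l(0) - 75*(6 - 24) = 14 - 75*(6 - 24) = 14 - 75*(-18) = 14 + 1350 = 1364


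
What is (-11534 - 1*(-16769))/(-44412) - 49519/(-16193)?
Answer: 704822491/239721172 ≈ 2.9402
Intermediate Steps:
(-11534 - 1*(-16769))/(-44412) - 49519/(-16193) = (-11534 + 16769)*(-1/44412) - 49519*(-1/16193) = 5235*(-1/44412) + 49519/16193 = -1745/14804 + 49519/16193 = 704822491/239721172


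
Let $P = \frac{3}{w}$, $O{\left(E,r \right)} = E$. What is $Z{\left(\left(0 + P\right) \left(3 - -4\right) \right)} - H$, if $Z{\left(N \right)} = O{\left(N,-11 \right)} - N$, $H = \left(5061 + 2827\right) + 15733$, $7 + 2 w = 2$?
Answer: $-23621$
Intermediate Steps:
$w = - \frac{5}{2}$ ($w = - \frac{7}{2} + \frac{1}{2} \cdot 2 = - \frac{7}{2} + 1 = - \frac{5}{2} \approx -2.5$)
$H = 23621$ ($H = 7888 + 15733 = 23621$)
$P = - \frac{6}{5}$ ($P = \frac{3}{- \frac{5}{2}} = 3 \left(- \frac{2}{5}\right) = - \frac{6}{5} \approx -1.2$)
$Z{\left(N \right)} = 0$ ($Z{\left(N \right)} = N - N = 0$)
$Z{\left(\left(0 + P\right) \left(3 - -4\right) \right)} - H = 0 - 23621 = -23621$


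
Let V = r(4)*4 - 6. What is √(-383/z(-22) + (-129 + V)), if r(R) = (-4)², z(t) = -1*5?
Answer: 2*√35/5 ≈ 2.3664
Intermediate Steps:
z(t) = -5
r(R) = 16
V = 58 (V = 16*4 - 6 = 64 - 6 = 58)
√(-383/z(-22) + (-129 + V)) = √(-383/(-5) + (-129 + 58)) = √(-383*(-⅕) - 71) = √(383/5 - 71) = √(28/5) = 2*√35/5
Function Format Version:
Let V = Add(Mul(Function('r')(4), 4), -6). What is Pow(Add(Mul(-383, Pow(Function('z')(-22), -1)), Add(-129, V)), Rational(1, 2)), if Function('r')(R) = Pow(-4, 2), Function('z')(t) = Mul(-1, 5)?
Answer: Mul(Rational(2, 5), Pow(35, Rational(1, 2))) ≈ 2.3664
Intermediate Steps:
Function('z')(t) = -5
Function('r')(R) = 16
V = 58 (V = Add(Mul(16, 4), -6) = Add(64, -6) = 58)
Pow(Add(Mul(-383, Pow(Function('z')(-22), -1)), Add(-129, V)), Rational(1, 2)) = Pow(Add(Mul(-383, Pow(-5, -1)), Add(-129, 58)), Rational(1, 2)) = Pow(Add(Mul(-383, Rational(-1, 5)), -71), Rational(1, 2)) = Pow(Add(Rational(383, 5), -71), Rational(1, 2)) = Pow(Rational(28, 5), Rational(1, 2)) = Mul(Rational(2, 5), Pow(35, Rational(1, 2)))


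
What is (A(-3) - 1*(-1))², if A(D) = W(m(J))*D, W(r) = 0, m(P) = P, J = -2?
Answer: 1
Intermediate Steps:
A(D) = 0 (A(D) = 0*D = 0)
(A(-3) - 1*(-1))² = (0 - 1*(-1))² = (0 + 1)² = 1² = 1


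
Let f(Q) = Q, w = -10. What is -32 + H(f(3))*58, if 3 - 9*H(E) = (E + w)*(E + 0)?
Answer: 368/3 ≈ 122.67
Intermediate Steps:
H(E) = ⅓ - E*(-10 + E)/9 (H(E) = ⅓ - (E - 10)*(E + 0)/9 = ⅓ - (-10 + E)*E/9 = ⅓ - E*(-10 + E)/9)
-32 + H(f(3))*58 = -32 + (⅓ - ⅑*3² + (10/9)*3)*58 = -32 + (⅓ - ⅑*9 + 10/3)*58 = -32 + (⅓ - 1 + 10/3)*58 = -32 + (8/3)*58 = -32 + 464/3 = 368/3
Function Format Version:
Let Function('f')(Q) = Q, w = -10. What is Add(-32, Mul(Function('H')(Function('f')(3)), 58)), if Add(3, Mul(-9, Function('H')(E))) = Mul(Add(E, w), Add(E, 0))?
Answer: Rational(368, 3) ≈ 122.67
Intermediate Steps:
Function('H')(E) = Add(Rational(1, 3), Mul(Rational(-1, 9), E, Add(-10, E))) (Function('H')(E) = Add(Rational(1, 3), Mul(Rational(-1, 9), Mul(Add(E, -10), Add(E, 0)))) = Add(Rational(1, 3), Mul(Rational(-1, 9), Mul(Add(-10, E), E))) = Add(Rational(1, 3), Mul(Rational(-1, 9), Mul(E, Add(-10, E)))) = Add(Rational(1, 3), Mul(Rational(-1, 9), E, Add(-10, E))))
Add(-32, Mul(Function('H')(Function('f')(3)), 58)) = Add(-32, Mul(Add(Rational(1, 3), Mul(Rational(-1, 9), Pow(3, 2)), Mul(Rational(10, 9), 3)), 58)) = Add(-32, Mul(Add(Rational(1, 3), Mul(Rational(-1, 9), 9), Rational(10, 3)), 58)) = Add(-32, Mul(Add(Rational(1, 3), -1, Rational(10, 3)), 58)) = Add(-32, Mul(Rational(8, 3), 58)) = Add(-32, Rational(464, 3)) = Rational(368, 3)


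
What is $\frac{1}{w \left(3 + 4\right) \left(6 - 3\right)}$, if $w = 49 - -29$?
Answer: $\frac{1}{1638} \approx 0.0006105$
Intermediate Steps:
$w = 78$ ($w = 49 + 29 = 78$)
$\frac{1}{w \left(3 + 4\right) \left(6 - 3\right)} = \frac{1}{78 \left(3 + 4\right) \left(6 - 3\right)} = \frac{1}{78 \cdot 7 \cdot 3} = \frac{1}{78 \cdot 21} = \frac{1}{1638}$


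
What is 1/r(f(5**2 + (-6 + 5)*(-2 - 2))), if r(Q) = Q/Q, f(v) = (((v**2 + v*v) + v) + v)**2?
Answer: 1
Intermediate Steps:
f(v) = (2*v + 2*v**2)**2 (f(v) = (((v**2 + v**2) + v) + v)**2 = ((2*v**2 + v) + v)**2 = ((v + 2*v**2) + v)**2 = (2*v + 2*v**2)**2)
r(Q) = 1
1/r(f(5**2 + (-6 + 5)*(-2 - 2))) = 1/1 = 1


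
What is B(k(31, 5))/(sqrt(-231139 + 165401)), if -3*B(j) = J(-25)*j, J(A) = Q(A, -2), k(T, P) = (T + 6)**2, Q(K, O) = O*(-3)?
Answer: 1369*I*sqrt(65738)/32869 ≈ 10.679*I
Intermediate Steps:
Q(K, O) = -3*O
k(T, P) = (6 + T)**2
J(A) = 6 (J(A) = -3*(-2) = 6)
B(j) = -2*j
B(k(31, 5))/(sqrt(-231139 + 165401)) = (-2*(6 + 31)**2)/(sqrt(-231139 + 165401)) = (-2*37**2)/(sqrt(-65738)) = (-2*1369)/((I*sqrt(65738))) = -(-1369)*I*sqrt(65738)/32869 = 1369*I*sqrt(65738)/32869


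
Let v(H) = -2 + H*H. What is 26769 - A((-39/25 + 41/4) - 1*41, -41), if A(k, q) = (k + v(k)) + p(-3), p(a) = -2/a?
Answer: 772761217/30000 ≈ 25759.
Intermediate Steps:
v(H) = -2 + H²
A(k, q) = -4/3 + k + k² (A(k, q) = (k + (-2 + k²)) - 2/(-3) = (-2 + k + k²) - 2*(-⅓) = (-2 + k + k²) + ⅔ = -4/3 + k + k²)
26769 - A((-39/25 + 41/4) - 1*41, -41) = 26769 - (-4/3 + ((-39/25 + 41/4) - 1*41) + ((-39/25 + 41/4) - 1*41)²) = 26769 - (-4/3 + ((-39*1/25 + 41*(¼)) - 41) + ((-39*1/25 + 41*(¼)) - 41)²) = 26769 - (-4/3 + ((-39/25 + 41/4) - 41) + ((-39/25 + 41/4) - 41)²) = 26769 - (-4/3 + (869/100 - 41) + (869/100 - 41)²) = 26769 - (-4/3 - 3231/100 + (-3231/100)²) = 26769 - (-4/3 - 3231/100 + 10439361/10000) = 26769 - 1*30308783/30000 = 26769 - 30308783/30000 = 772761217/30000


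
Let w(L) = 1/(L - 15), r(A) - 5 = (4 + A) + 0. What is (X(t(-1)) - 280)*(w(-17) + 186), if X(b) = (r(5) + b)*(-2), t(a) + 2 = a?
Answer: -898601/16 ≈ -56163.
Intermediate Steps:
r(A) = 9 + A (r(A) = 5 + ((4 + A) + 0) = 5 + (4 + A) = 9 + A)
w(L) = 1/(-15 + L)
t(a) = -2 + a
X(b) = -28 - 2*b (X(b) = ((9 + 5) + b)*(-2) = (14 + b)*(-2) = -28 - 2*b)
(X(t(-1)) - 280)*(w(-17) + 186) = ((-28 - 2*(-2 - 1)) - 280)*(1/(-15 - 17) + 186) = ((-28 - 2*(-3)) - 280)*(1/(-32) + 186) = ((-28 + 6) - 280)*(-1/32 + 186) = (-22 - 280)*(5951/32) = -302*5951/32 = -898601/16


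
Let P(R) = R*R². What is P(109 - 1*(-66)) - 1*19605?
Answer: 5339770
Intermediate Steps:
P(R) = R³
P(109 - 1*(-66)) - 1*19605 = (109 - 1*(-66))³ - 1*19605 = (109 + 66)³ - 19605 = 175³ - 19605 = 5359375 - 19605 = 5339770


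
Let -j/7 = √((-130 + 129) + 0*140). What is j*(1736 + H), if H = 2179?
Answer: -27405*I ≈ -27405.0*I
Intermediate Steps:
j = -7*I (j = -7*√((-130 + 129) + 0*140) = -7*√(-1 + 0) = -7*I ≈ -7.0*I)
j*(1736 + H) = (-7*I)*(1736 + 2179) = -7*I*3915 = -27405*I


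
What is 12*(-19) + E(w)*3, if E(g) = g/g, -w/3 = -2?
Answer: -225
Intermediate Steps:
w = 6 (w = -3*(-2) = 6)
E(g) = 1
12*(-19) + E(w)*3 = 12*(-19) + 1*3 = -228 + 3 = -225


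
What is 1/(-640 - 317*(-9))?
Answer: 1/2213 ≈ 0.00045188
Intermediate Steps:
1/(-640 - 317*(-9)) = 1/(-640 + 2853) = 1/2213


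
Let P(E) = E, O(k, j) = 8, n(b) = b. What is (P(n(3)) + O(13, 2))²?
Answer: 121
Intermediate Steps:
(P(n(3)) + O(13, 2))² = (3 + 8)² = 11² = 121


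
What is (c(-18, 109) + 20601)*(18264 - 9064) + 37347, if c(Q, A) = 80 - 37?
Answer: 189962147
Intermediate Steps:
c(Q, A) = 43
(c(-18, 109) + 20601)*(18264 - 9064) + 37347 = (43 + 20601)*(18264 - 9064) + 37347 = 20644*9200 + 37347 = 189924800 + 37347 = 189962147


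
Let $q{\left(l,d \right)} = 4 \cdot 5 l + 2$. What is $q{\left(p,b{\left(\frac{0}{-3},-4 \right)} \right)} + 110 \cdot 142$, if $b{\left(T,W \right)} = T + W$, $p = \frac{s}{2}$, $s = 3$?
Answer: $15652$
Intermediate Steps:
$p = \frac{3}{2} \approx 1.5$
$q{\left(l,d \right)} = 2 + 20 l$ ($q{\left(l,d \right)} = 20 l + 2 = 2 + 20 l$)
$q{\left(p,b{\left(\frac{0}{-3},-4 \right)} \right)} + 110 \cdot 142 = \left(2 + 20 \cdot \frac{3}{2}\right) + 110 \cdot 142 = \left(2 + 30\right) + 15620 = 32 + 15620 = 15652$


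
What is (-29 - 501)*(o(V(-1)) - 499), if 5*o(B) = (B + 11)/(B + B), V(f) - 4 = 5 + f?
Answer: 2114753/8 ≈ 2.6434e+5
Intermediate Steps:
V(f) = 9 + f (V(f) = 4 + (5 + f) = 9 + f)
o(B) = (11 + B)/(10*B) (o(B) = ((B + 11)/(B + B))/5 = ((11 + B)/((2*B)))/5 = ((11 + B)*(1/(2*B)))/5 = ((11 + B)/(2*B))/5 = (11 + B)/(10*B))
(-29 - 501)*(o(V(-1)) - 499) = (-29 - 501)*((11 + (9 - 1))/(10*(9 - 1)) - 499) = -530*((⅒)*(11 + 8)/8 - 499) = -530*((⅒)*(⅛)*19 - 499) = -530*(19/80 - 499) = -530*(-39901/80) = 2114753/8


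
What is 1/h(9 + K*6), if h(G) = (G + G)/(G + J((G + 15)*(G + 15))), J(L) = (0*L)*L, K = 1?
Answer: ½ ≈ 0.50000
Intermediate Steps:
J(L) = 0 (J(L) = 0*L = 0)
h(G) = 2 (h(G) = (G + G)/(G + 0) = (2*G)/G = 2)
1/h(9 + K*6) = 1/2 = ½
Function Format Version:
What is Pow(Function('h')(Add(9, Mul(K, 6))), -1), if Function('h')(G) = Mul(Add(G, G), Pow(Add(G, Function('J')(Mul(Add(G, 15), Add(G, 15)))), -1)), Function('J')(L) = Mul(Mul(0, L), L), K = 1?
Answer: Rational(1, 2) ≈ 0.50000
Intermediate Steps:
Function('J')(L) = 0 (Function('J')(L) = Mul(0, L) = 0)
Function('h')(G) = 2 (Function('h')(G) = Mul(Add(G, G), Pow(Add(G, 0), -1)) = Mul(Mul(2, G), Pow(G, -1)) = 2)
Pow(Function('h')(Add(9, Mul(K, 6))), -1) = Pow(2, -1) = Rational(1, 2)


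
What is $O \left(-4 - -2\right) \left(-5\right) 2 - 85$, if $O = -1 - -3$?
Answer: $-45$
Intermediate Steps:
$O = 2$ ($O = -1 + 3 = 2$)
$O \left(-4 - -2\right) \left(-5\right) 2 - 85 = 2 \left(-4 - -2\right) \left(-5\right) 2 - 85 = 2 \left(-4 + 2\right) \left(-5\right) 2 - 85 = 2 \left(-2\right) \left(-5\right) 2 - 85 = \left(-4\right) \left(-5\right) 2 - 85 = 20 \cdot 2 - 85 = 40 - 85 = -45$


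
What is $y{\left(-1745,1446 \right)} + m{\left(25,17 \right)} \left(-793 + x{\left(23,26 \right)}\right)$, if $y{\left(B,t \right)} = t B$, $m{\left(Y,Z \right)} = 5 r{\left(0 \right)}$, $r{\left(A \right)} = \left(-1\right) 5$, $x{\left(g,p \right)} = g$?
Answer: $-2504020$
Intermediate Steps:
$r{\left(A \right)} = -5$
$m{\left(Y,Z \right)} = -25$ ($m{\left(Y,Z \right)} = 5 \left(-5\right) = -25$)
$y{\left(B,t \right)} = B t$
$y{\left(-1745,1446 \right)} + m{\left(25,17 \right)} \left(-793 + x{\left(23,26 \right)}\right) = \left(-1745\right) 1446 - 25 \left(-793 + 23\right) = -2523270 - -19250 = -2523270 + 19250 = -2504020$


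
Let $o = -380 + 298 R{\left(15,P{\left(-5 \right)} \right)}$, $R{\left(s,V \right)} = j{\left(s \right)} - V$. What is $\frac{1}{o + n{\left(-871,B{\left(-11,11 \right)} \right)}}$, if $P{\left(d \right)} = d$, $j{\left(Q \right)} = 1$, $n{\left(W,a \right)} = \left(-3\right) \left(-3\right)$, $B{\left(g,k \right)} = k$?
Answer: $\frac{1}{1417} \approx 0.00070572$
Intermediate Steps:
$n{\left(W,a \right)} = 9$
$R{\left(s,V \right)} = 1 - V$
$o = 1408$ ($o = -380 + 298 \left(1 - -5\right) = -380 + 298 \left(1 + 5\right) = -380 + 298 \cdot 6 = -380 + 1788 = 1408$)
$\frac{1}{o + n{\left(-871,B{\left(-11,11 \right)} \right)}} = \frac{1}{1408 + 9} = \frac{1}{1417}$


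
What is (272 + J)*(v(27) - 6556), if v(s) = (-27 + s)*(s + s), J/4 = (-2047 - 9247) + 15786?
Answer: -119581440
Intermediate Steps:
J = 17968 (J = 4*((-2047 - 9247) + 15786) = 4*(-11294 + 15786) = 4*4492 = 17968)
v(s) = 2*s*(-27 + s) (v(s) = (-27 + s)*(2*s) = 2*s*(-27 + s))
(272 + J)*(v(27) - 6556) = (272 + 17968)*(2*27*(-27 + 27) - 6556) = 18240*(2*27*0 - 6556) = 18240*(0 - 6556) = 18240*(-6556) = -119581440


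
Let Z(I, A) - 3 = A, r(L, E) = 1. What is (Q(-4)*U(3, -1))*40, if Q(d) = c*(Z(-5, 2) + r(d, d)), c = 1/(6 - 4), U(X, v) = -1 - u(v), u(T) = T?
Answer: 0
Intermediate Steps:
U(X, v) = -1 - v
c = 1/2 ≈ 0.50000
Z(I, A) = 3 + A
Q(d) = 3 (Q(d) = ((3 + 2) + 1)/2 = (5 + 1)/2 = (1/2)*6 = 3)
(Q(-4)*U(3, -1))*40 = (3*(-1 - 1*(-1)))*40 = (3*(-1 + 1))*40 = (3*0)*40 = 0*40 = 0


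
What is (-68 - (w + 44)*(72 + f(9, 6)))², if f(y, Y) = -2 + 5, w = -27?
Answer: 1803649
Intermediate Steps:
f(y, Y) = 3
(-68 - (w + 44)*(72 + f(9, 6)))² = (-68 - (-27 + 44)*(72 + 3))² = (-68 - 17*75)² = (-68 - 1*1275)² = (-68 - 1275)² = (-1343)² = 1803649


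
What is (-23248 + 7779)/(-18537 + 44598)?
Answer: -15469/26061 ≈ -0.59357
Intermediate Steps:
(-23248 + 7779)/(-18537 + 44598) = -15469/26061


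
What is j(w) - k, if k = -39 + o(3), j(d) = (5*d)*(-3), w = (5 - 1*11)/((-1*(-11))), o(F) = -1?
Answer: 530/11 ≈ 48.182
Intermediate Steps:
w = -6/11 (w = (5 - 11)/11 = -6*1/11 = -6/11 ≈ -0.54545)
j(d) = -15*d
k = -40 (k = -39 - 1 = -40)
j(w) - k = -15*(-6/11) - 1*(-40) = 90/11 + 40 = 530/11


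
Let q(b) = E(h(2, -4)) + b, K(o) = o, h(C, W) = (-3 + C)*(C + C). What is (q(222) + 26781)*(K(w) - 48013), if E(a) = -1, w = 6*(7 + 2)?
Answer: -1294988918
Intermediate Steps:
h(C, W) = 2*C*(-3 + C) (h(C, W) = (-3 + C)*(2*C) = 2*C*(-3 + C))
w = 54 (w = 6*9 = 54)
q(b) = -1 + b
(q(222) + 26781)*(K(w) - 48013) = ((-1 + 222) + 26781)*(54 - 48013) = (221 + 26781)*(-47959) = 27002*(-47959) = -1294988918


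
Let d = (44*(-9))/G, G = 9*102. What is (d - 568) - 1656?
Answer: -113446/51 ≈ -2224.4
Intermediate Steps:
G = 918
d = -22/51 (d = (44*(-9))/918 = -396*1/918 = -22/51 ≈ -0.43137)
(d - 568) - 1656 = (-22/51 - 568) - 1656 = -28990/51 - 1656 = -113446/51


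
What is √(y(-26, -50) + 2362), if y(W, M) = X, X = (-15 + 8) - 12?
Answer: √2343 ≈ 48.405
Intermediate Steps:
X = -19 (X = -7 - 12 = -19)
y(W, M) = -19
√(y(-26, -50) + 2362) = √(-19 + 2362) = √2343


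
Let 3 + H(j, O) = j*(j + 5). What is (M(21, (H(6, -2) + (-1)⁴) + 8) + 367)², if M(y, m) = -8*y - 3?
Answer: 38416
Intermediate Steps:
H(j, O) = -3 + j*(5 + j) (H(j, O) = -3 + j*(j + 5) = -3 + j*(5 + j))
M(y, m) = -3 - 8*y
(M(21, (H(6, -2) + (-1)⁴) + 8) + 367)² = ((-3 - 8*21) + 367)² = ((-3 - 168) + 367)² = (-171 + 367)² = 196² = 38416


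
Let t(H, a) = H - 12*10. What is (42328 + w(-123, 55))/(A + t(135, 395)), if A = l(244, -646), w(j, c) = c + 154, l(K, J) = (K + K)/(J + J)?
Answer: 13739451/4723 ≈ 2909.1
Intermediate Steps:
l(K, J) = K/J (l(K, J) = (2*K)/((2*J)) = (2*K)*(1/(2*J)) = K/J)
w(j, c) = 154 + c
A = -122/323 (A = 244/(-646) = 244*(-1/646) = -122/323 ≈ -0.37771)
t(H, a) = -120 + H (t(H, a) = H - 120 = -120 + H)
(42328 + w(-123, 55))/(A + t(135, 395)) = (42328 + (154 + 55))/(-122/323 + (-120 + 135)) = (42328 + 209)/(-122/323 + 15) = 42537/(4723/323) = 42537*(323/4723) = 13739451/4723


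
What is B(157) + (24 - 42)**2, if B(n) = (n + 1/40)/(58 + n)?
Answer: 2792681/8600 ≈ 324.73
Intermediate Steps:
B(n) = (1/40 + n)/(58 + n) (B(n) = (n + 1/40)/(58 + n) = (1/40 + n)/(58 + n))
B(157) + (24 - 42)**2 = (1/40 + 157)/(58 + 157) + (24 - 42)**2 = (6281/40)/215 + (-18)**2 = (1/215)*(6281/40) + 324 = 6281/8600 + 324 = 2792681/8600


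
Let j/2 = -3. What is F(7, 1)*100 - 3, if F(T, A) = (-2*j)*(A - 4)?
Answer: -3603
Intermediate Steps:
j = -6 (j = 2*(-3) = -6)
F(T, A) = -48 + 12*A (F(T, A) = (-2*(-6))*(A - 4) = 12*(-4 + A) = -48 + 12*A)
F(7, 1)*100 - 3 = (-48 + 12*1)*100 - 3 = (-48 + 12)*100 - 3 = -36*100 - 3 = -3600 - 3 = -3603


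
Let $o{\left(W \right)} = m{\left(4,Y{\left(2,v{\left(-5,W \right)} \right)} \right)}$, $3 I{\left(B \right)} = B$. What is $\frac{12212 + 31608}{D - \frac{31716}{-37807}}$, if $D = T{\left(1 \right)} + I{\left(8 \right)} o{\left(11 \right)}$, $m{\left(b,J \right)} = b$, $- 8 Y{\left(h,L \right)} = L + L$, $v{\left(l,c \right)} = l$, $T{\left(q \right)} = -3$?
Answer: $\frac{4970108220}{964709} \approx 5151.9$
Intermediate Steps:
$Y{\left(h,L \right)} = - \frac{L}{4}$ ($Y{\left(h,L \right)} = - \frac{L + L}{8} = - \frac{2 L}{8} = - \frac{L}{4}$)
$I{\left(B \right)} = \frac{B}{3}$
$o{\left(W \right)} = 4$
$D = \frac{23}{3}$ ($D = -3 + \frac{1}{3} \cdot 8 \cdot 4 = -3 + \frac{8}{3} \cdot 4 = -3 + \frac{32}{3} = \frac{23}{3} \approx 7.6667$)
$\frac{12212 + 31608}{D - \frac{31716}{-37807}} = \frac{12212 + 31608}{\frac{23}{3} - \frac{31716}{-37807}} = \frac{43820}{\frac{23}{3} - - \frac{31716}{37807}} = \frac{43820}{\frac{23}{3} + \frac{31716}{37807}} = \frac{43820}{\frac{964709}{113421}} = 43820 \cdot \frac{113421}{964709} = \frac{4970108220}{964709}$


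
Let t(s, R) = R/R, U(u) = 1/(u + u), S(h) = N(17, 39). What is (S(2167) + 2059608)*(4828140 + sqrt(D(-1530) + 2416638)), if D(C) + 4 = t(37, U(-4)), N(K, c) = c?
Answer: 9944264066580 + 55610469*sqrt(3315) ≈ 9.9475e+12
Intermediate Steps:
S(h) = 39
U(u) = 1/(2*u)
t(s, R) = 1
D(C) = -3 (D(C) = -4 + 1 = -3)
(S(2167) + 2059608)*(4828140 + sqrt(D(-1530) + 2416638)) = (39 + 2059608)*(4828140 + sqrt(-3 + 2416638)) = 2059647*(4828140 + sqrt(2416635)) = 2059647*(4828140 + 27*sqrt(3315)) = 9944264066580 + 55610469*sqrt(3315)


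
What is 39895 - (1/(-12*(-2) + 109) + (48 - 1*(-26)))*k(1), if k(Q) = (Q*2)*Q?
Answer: 5286349/133 ≈ 39747.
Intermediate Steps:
k(Q) = 2*Q² (k(Q) = (2*Q)*Q = 2*Q²)
39895 - (1/(-12*(-2) + 109) + (48 - 1*(-26)))*k(1) = 39895 - (1/(-12*(-2) + 109) + (48 - 1*(-26)))*2*1² = 39895 - (1/(24 + 109) + (48 + 26))*2*1 = 39895 - (1/133 + 74)*2 = 39895 - 9843*2/133 = 39895 - 1*19686/133 = 39895 - 19686/133 = 5286349/133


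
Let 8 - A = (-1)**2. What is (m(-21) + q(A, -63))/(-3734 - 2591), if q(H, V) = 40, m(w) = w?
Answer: -19/6325 ≈ -0.0030040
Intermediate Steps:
A = 7 (A = 8 - 1*(-1)**2 = 8 - 1*1 = 8 - 1 = 7)
(m(-21) + q(A, -63))/(-3734 - 2591) = (-21 + 40)/(-3734 - 2591) = 19/(-6325) = 19*(-1/6325) = -19/6325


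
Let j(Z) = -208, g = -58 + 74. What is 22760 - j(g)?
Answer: 22968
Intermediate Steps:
g = 16
22760 - j(g) = 22760 - 1*(-208) = 22760 + 208 = 22968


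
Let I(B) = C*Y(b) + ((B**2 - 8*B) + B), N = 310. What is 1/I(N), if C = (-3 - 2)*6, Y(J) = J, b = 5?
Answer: 1/93780 ≈ 1.0663e-5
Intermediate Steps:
C = -30 (C = -5*6 = -30)
I(B) = -150 + B**2 - 7*B (I(B) = -30*5 + ((B**2 - 8*B) + B) = -150 + (B**2 - 7*B) = -150 + B**2 - 7*B)
1/I(N) = 1/(-150 + 310**2 - 7*310) = 1/(-150 + 96100 - 2170) = 1/93780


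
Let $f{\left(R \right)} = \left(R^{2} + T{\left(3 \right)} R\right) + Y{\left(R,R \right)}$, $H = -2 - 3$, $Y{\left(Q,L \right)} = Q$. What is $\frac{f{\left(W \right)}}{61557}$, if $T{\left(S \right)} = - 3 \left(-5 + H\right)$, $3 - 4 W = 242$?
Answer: $\frac{27485}{984912} \approx 0.027906$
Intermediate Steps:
$W = - \frac{239}{4}$ ($W = \frac{3}{4} - \frac{121}{2} = - \frac{239}{4} \approx -59.75$)
$H = -5$
$T{\left(S \right)} = 30$ ($T{\left(S \right)} = - 3 \left(-5 - 5\right) = \left(-3\right) \left(-10\right) = 30$)
$f{\left(R \right)} = R^{2} + 31 R$ ($f{\left(R \right)} = \left(R^{2} + 30 R\right) + R = R^{2} + 31 R$)
$\frac{f{\left(W \right)}}{61557} = \frac{\left(- \frac{239}{4}\right) \left(31 - \frac{239}{4}\right)}{61557} = \left(- \frac{239}{4}\right) \left(- \frac{115}{4}\right) \frac{1}{61557} = \frac{27485}{16} \cdot \frac{1}{61557} = \frac{27485}{984912}$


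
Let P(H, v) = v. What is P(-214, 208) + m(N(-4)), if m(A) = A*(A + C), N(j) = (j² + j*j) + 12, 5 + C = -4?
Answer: 1748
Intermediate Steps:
C = -9 (C = -5 - 4 = -9)
N(j) = 12 + 2*j² (N(j) = (j² + j²) + 12 = 2*j² + 12 = 12 + 2*j²)
m(A) = A*(-9 + A) (m(A) = A*(A - 9) = A*(-9 + A))
P(-214, 208) + m(N(-4)) = 208 + (12 + 2*(-4)²)*(-9 + (12 + 2*(-4)²)) = 208 + (12 + 2*16)*(-9 + (12 + 2*16)) = 208 + (12 + 32)*(-9 + (12 + 32)) = 208 + 44*(-9 + 44) = 208 + 44*35 = 208 + 1540 = 1748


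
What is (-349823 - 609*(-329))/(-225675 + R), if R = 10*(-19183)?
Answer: 149462/417505 ≈ 0.35799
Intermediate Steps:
R = -191830
(-349823 - 609*(-329))/(-225675 + R) = (-349823 - 609*(-329))/(-225675 - 191830) = (-349823 + 200361)/(-417505) = -149462*(-1/417505) = 149462/417505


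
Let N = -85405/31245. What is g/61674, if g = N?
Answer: -899/20284254 ≈ -4.4320e-5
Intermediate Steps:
N = -17081/6249 (N = -85405*1/31245 = -17081/6249 ≈ -2.7334)
g = -17081/6249 ≈ -2.7334
g/61674 = -17081/6249/61674 = -17081/6249*1/61674 = -899/20284254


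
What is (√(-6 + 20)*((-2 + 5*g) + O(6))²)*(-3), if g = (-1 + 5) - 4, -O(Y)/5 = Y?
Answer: -3072*√14 ≈ -11494.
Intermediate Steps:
O(Y) = -5*Y
g = 0 (g = 4 - 4 = 0)
(√(-6 + 20)*((-2 + 5*g) + O(6))²)*(-3) = (√(-6 + 20)*((-2 + 5*0) - 5*6)²)*(-3) = (√14*((-2 + 0) - 30)²)*(-3) = (√14*(-2 - 30)²)*(-3) = (√14*(-32)²)*(-3) = (√14*1024)*(-3) = (1024*√14)*(-3) = -3072*√14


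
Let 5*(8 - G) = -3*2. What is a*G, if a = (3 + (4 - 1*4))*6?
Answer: 828/5 ≈ 165.60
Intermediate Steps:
a = 18 (a = (3 + (4 - 4))*6 = (3 + 0)*6 = 3*6 = 18)
G = 46/5 (G = 8 - (-3)*2/5 = 8 - ⅕*(-6) = 8 + 6/5 = 46/5 ≈ 9.2000)
a*G = 18*(46/5) = 828/5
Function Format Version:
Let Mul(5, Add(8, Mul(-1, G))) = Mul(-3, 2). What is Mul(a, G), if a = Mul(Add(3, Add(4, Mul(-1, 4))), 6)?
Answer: Rational(828, 5) ≈ 165.60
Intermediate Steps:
a = 18 (a = Mul(Add(3, Add(4, -4)), 6) = Mul(Add(3, 0), 6) = Mul(3, 6) = 18)
G = Rational(46, 5) (G = Add(8, Mul(Rational(-1, 5), Mul(-3, 2))) = Add(8, Mul(Rational(-1, 5), -6)) = Add(8, Rational(6, 5)) = Rational(46, 5) ≈ 9.2000)
Mul(a, G) = Mul(18, Rational(46, 5)) = Rational(828, 5)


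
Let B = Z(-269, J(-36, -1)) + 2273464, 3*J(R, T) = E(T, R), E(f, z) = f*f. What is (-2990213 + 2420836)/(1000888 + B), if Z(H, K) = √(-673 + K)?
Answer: -2796511078056/16082071530865 + 569377*I*√6054/32164143061730 ≈ -0.17389 + 1.3774e-6*I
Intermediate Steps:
E(f, z) = f²
J(R, T) = T²/3
B = 2273464 + I*√6054/3 (B = √(-673 + (⅓)*(-1)²) + 2273464 = √(-673 + (⅓)*1) + 2273464 = √(-673 + ⅓) + 2273464 = √(-2018/3) + 2273464 = I*√6054/3 + 2273464 = 2273464 + I*√6054/3 ≈ 2.2735e+6 + 25.936*I)
(-2990213 + 2420836)/(1000888 + B) = (-2990213 + 2420836)/(1000888 + (2273464 + I*√6054/3)) = -569377/(3274352 + I*√6054/3)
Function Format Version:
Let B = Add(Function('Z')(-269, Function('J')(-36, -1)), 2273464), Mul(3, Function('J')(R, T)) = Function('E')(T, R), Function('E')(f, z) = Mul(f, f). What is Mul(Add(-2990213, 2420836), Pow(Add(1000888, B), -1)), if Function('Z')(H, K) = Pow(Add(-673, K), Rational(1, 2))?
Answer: Add(Rational(-2796511078056, 16082071530865), Mul(Rational(569377, 32164143061730), I, Pow(6054, Rational(1, 2)))) ≈ Add(-0.17389, Mul(1.3774e-6, I))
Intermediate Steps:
Function('E')(f, z) = Pow(f, 2)
Function('J')(R, T) = Mul(Rational(1, 3), Pow(T, 2))
B = Add(2273464, Mul(Rational(1, 3), I, Pow(6054, Rational(1, 2)))) (B = Add(Pow(Add(-673, Mul(Rational(1, 3), Pow(-1, 2))), Rational(1, 2)), 2273464) = Add(Pow(Add(-673, Mul(Rational(1, 3), 1)), Rational(1, 2)), 2273464) = Add(Pow(Add(-673, Rational(1, 3)), Rational(1, 2)), 2273464) = Add(Pow(Rational(-2018, 3), Rational(1, 2)), 2273464) = Add(Mul(Rational(1, 3), I, Pow(6054, Rational(1, 2))), 2273464) = Add(2273464, Mul(Rational(1, 3), I, Pow(6054, Rational(1, 2)))) ≈ Add(2.2735e+6, Mul(25.936, I)))
Mul(Add(-2990213, 2420836), Pow(Add(1000888, B), -1)) = Mul(Add(-2990213, 2420836), Pow(Add(1000888, Add(2273464, Mul(Rational(1, 3), I, Pow(6054, Rational(1, 2))))), -1)) = Mul(-569377, Pow(Add(3274352, Mul(Rational(1, 3), I, Pow(6054, Rational(1, 2)))), -1))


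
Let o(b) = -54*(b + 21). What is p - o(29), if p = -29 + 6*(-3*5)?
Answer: 2581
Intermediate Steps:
p = -119 (p = -29 + 6*(-15) = -29 - 90 = -119)
o(b) = -1134 - 54*b (o(b) = -54*(21 + b) = -1134 - 54*b)
p - o(29) = -119 - (-1134 - 54*29) = -119 - (-1134 - 1566) = -119 - 1*(-2700) = -119 + 2700 = 2581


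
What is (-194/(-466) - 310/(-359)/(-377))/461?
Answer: 13056041/14537597659 ≈ 0.00089809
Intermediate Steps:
(-194/(-466) - 310/(-359)/(-377))/461 = (-194*(-1/466) - 310*(-1/359)*(-1/377))*(1/461) = (97/233 + (310/359)*(-1/377))*(1/461) = (97/233 - 310/135343)*(1/461) = (13056041/31534919)*(1/461) = 13056041/14537597659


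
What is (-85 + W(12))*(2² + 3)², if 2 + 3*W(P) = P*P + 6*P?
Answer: -2009/3 ≈ -669.67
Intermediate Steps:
W(P) = -⅔ + 2*P + P²/3 (W(P) = -⅔ + (P*P + 6*P)/3 = -⅔ + (P² + 6*P)/3 = -⅔ + (2*P + P²/3) = -⅔ + 2*P + P²/3)
(-85 + W(12))*(2² + 3)² = (-85 + (-⅔ + 2*12 + (⅓)*12²))*(2² + 3)² = (-85 + (-⅔ + 24 + (⅓)*144))*(4 + 3)² = (-85 + (-⅔ + 24 + 48))*7² = (-85 + 214/3)*49 = -41/3*49 = -2009/3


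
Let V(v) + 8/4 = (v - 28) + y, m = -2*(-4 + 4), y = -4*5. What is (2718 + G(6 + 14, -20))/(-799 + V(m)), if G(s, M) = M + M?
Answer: -2678/849 ≈ -3.1543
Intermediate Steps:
y = -20
m = 0 (m = -2*0 = 0)
V(v) = -50 + v (V(v) = -2 + ((v - 28) - 20) = -2 + ((-28 + v) - 20) = -2 + (-48 + v) = -50 + v)
G(s, M) = 2*M
(2718 + G(6 + 14, -20))/(-799 + V(m)) = (2718 + 2*(-20))/(-799 + (-50 + 0)) = (2718 - 40)/(-799 - 50) = 2678/(-849) = 2678*(-1/849) = -2678/849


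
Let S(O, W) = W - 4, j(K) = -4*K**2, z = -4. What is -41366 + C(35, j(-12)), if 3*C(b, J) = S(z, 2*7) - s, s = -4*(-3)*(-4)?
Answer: -124040/3 ≈ -41347.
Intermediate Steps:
s = -48 (s = 12*(-4) = -48)
S(O, W) = -4 + W
C(b, J) = 58/3 (C(b, J) = ((-4 + 2*7) - 1*(-48))/3 = ((-4 + 14) + 48)/3 = (10 + 48)/3 = (1/3)*58 = 58/3)
-41366 + C(35, j(-12)) = -41366 + 58/3 = -124040/3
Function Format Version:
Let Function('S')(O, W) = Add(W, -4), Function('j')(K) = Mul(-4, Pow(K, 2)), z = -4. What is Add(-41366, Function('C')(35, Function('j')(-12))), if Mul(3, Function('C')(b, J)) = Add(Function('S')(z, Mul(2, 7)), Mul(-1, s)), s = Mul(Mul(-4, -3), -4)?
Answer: Rational(-124040, 3) ≈ -41347.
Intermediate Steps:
s = -48 (s = Mul(12, -4) = -48)
Function('S')(O, W) = Add(-4, W)
Function('C')(b, J) = Rational(58, 3) (Function('C')(b, J) = Mul(Rational(1, 3), Add(Add(-4, Mul(2, 7)), Mul(-1, -48))) = Mul(Rational(1, 3), Add(Add(-4, 14), 48)) = Mul(Rational(1, 3), Add(10, 48)) = Mul(Rational(1, 3), 58) = Rational(58, 3))
Add(-41366, Function('C')(35, Function('j')(-12))) = Add(-41366, Rational(58, 3)) = Rational(-124040, 3)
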